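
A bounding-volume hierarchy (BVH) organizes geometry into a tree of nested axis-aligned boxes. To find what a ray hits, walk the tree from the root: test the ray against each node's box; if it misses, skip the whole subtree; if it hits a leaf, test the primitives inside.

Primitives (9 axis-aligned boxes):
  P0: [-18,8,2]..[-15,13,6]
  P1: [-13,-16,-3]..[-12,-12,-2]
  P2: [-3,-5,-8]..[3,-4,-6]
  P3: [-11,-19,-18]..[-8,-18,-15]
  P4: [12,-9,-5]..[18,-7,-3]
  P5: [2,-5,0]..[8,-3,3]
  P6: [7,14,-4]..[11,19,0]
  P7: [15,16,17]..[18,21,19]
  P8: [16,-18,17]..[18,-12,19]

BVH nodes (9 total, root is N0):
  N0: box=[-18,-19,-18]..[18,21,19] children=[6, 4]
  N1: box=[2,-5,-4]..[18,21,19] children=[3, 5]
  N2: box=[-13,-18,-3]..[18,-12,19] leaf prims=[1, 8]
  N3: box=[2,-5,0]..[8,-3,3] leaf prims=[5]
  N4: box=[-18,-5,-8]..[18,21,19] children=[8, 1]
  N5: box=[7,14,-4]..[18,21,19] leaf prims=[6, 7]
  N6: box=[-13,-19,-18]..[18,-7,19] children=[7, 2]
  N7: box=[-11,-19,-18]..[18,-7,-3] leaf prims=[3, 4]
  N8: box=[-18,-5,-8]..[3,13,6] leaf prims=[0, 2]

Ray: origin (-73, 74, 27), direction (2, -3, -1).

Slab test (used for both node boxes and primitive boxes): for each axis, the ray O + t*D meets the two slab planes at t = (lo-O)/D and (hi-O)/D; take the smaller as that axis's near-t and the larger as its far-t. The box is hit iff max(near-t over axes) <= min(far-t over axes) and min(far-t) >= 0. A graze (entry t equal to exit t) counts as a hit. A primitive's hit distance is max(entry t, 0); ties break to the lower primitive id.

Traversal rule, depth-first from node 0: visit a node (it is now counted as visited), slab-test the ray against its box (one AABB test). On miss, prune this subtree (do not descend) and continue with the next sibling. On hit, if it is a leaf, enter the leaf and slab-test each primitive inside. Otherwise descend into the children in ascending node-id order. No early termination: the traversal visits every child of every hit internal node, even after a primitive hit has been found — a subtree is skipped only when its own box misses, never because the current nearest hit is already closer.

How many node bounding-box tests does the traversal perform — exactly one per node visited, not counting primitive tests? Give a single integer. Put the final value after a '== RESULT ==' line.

Trace the traversal:
N0 x:[55/2,91/2] y:[53/3,31] z:[8,45] -> hit [55/2,31], descend [4, 6]
  N4 x:[55/2,91/2] y:[53/3,79/3] z:[8,35] -> miss, prune
  N6 x:[30,91/2] y:[27,31] z:[8,45] -> hit [30,31], descend [2, 7]
    N2 x:[30,91/2] y:[86/3,92/3] z:[8,30] -> hit [30,30] leaf, test {P1@t=30, P8(miss)}
    N7 x:[31,91/2] y:[27,31] z:[30,45] -> hit [31,31] leaf, test {P3(miss), P4(miss)}

Visited [0, 4, 6, 2, 7]. Tests: 5 box, 2 leaf. Nearest: P1.

== RESULT ==
5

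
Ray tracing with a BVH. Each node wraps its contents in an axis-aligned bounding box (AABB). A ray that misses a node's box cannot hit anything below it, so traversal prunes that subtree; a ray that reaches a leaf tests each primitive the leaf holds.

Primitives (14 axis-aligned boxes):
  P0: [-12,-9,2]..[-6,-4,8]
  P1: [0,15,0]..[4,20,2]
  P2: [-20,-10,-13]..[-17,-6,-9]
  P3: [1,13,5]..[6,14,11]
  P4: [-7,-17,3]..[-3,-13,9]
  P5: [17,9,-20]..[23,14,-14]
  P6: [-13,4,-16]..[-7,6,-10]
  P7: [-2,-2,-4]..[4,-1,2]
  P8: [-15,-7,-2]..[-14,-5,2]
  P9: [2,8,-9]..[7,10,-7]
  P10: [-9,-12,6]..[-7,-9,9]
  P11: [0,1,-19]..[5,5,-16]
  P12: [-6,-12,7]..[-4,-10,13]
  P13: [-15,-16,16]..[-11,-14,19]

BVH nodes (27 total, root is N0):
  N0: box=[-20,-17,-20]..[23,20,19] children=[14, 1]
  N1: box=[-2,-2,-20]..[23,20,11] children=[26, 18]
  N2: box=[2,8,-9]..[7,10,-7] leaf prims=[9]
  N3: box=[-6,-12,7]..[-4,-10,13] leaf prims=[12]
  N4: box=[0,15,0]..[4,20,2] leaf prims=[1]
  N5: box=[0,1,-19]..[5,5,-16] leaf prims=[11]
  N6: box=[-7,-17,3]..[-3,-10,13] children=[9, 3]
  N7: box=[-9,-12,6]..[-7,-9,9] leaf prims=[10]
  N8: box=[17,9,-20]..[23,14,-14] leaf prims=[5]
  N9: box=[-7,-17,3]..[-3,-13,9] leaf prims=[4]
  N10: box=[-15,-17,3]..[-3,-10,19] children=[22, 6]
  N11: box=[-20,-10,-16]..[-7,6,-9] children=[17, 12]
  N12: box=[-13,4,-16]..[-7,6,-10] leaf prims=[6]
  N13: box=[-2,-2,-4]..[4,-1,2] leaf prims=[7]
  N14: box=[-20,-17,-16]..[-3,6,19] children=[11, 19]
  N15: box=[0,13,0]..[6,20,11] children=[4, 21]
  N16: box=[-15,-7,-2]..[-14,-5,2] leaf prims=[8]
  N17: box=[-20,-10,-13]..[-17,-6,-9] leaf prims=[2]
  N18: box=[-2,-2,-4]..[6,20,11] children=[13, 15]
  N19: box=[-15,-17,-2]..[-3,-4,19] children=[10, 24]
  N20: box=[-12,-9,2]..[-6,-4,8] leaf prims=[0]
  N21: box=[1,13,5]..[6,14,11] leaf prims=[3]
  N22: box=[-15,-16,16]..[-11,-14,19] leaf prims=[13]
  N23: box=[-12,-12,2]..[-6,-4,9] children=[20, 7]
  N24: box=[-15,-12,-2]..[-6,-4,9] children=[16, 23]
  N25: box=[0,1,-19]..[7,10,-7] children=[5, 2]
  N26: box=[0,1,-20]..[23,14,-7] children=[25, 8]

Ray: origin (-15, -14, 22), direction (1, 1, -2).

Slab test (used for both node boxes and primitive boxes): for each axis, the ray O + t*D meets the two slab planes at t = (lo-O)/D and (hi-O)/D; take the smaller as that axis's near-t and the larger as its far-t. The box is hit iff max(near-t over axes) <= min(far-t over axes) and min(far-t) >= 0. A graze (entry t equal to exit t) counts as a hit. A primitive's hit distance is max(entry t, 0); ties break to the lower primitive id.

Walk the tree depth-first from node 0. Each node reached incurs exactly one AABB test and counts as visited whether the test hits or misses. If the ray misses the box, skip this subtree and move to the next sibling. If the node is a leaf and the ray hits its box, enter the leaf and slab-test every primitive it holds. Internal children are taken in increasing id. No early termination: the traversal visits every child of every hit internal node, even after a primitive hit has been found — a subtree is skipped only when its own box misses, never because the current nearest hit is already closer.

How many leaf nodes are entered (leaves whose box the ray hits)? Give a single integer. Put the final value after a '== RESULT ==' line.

Walk:
N0 x:[-5,38] y:[-3,34] z:[3/2,21] -> hit [3/2,21], descend [1, 14]
  N1 x:[13,38] y:[12,34] z:[11/2,21] -> hit [13,21], descend [18, 26]
    N18 x:[13,21] y:[12,34] z:[11/2,13] -> hit [13,13], descend [13, 15]
      N13 x:[13,19] y:[12,13] z:[10,13] -> hit [13,13] leaf, test {P7@t=13}
      N15 x:[15,21] y:[27,34] z:[11/2,11] -> miss, prune
    N26 x:[15,38] y:[15,28] z:[29/2,21] -> hit [15,21], descend [8, 25]
      N8 x:[32,38] y:[23,28] z:[18,21] -> miss, prune
      N25 x:[15,22] y:[15,24] z:[29/2,41/2] -> hit [15,41/2], descend [2, 5]
        N2 x:[17,22] y:[22,24] z:[29/2,31/2] -> miss, prune
        N5 x:[15,20] y:[15,19] z:[19,41/2] -> hit [19,19] leaf, test {P11@t=19}
  N14 x:[-5,12] y:[-3,20] z:[3/2,19] -> hit [3/2,12], descend [11, 19]
    N11 x:[-5,8] y:[4,20] z:[31/2,19] -> miss, prune
    N19 x:[0,12] y:[-3,10] z:[3/2,12] -> hit [3/2,10], descend [10, 24]
      N10 x:[0,12] y:[-3,4] z:[3/2,19/2] -> hit [3/2,4], descend [6, 22]
        N6 x:[8,12] y:[-3,4] z:[9/2,19/2] -> miss, prune
        N22 x:[0,4] y:[-2,0] z:[3/2,3] -> miss, prune
      N24 x:[0,9] y:[2,10] z:[13/2,12] -> hit [13/2,9], descend [16, 23]
        N16 x:[0,1] y:[7,9] z:[10,12] -> miss, prune
        N23 x:[3,9] y:[2,10] z:[13/2,10] -> hit [13/2,9], descend [7, 20]
          N7 x:[6,8] y:[2,5] z:[13/2,8] -> miss, prune
          N20 x:[3,9] y:[5,10] z:[7,10] -> hit [7,9] leaf, test {P0@t=7}

Summary -> nodes [0, 1, 18, 13, 15, 26, 8, 25, 2, 5, 14, 11, 19, 10, 6, 22, 24, 16, 23, 7, 20]; box-tests=21; leaf-entries=3; first=P0

== RESULT ==
3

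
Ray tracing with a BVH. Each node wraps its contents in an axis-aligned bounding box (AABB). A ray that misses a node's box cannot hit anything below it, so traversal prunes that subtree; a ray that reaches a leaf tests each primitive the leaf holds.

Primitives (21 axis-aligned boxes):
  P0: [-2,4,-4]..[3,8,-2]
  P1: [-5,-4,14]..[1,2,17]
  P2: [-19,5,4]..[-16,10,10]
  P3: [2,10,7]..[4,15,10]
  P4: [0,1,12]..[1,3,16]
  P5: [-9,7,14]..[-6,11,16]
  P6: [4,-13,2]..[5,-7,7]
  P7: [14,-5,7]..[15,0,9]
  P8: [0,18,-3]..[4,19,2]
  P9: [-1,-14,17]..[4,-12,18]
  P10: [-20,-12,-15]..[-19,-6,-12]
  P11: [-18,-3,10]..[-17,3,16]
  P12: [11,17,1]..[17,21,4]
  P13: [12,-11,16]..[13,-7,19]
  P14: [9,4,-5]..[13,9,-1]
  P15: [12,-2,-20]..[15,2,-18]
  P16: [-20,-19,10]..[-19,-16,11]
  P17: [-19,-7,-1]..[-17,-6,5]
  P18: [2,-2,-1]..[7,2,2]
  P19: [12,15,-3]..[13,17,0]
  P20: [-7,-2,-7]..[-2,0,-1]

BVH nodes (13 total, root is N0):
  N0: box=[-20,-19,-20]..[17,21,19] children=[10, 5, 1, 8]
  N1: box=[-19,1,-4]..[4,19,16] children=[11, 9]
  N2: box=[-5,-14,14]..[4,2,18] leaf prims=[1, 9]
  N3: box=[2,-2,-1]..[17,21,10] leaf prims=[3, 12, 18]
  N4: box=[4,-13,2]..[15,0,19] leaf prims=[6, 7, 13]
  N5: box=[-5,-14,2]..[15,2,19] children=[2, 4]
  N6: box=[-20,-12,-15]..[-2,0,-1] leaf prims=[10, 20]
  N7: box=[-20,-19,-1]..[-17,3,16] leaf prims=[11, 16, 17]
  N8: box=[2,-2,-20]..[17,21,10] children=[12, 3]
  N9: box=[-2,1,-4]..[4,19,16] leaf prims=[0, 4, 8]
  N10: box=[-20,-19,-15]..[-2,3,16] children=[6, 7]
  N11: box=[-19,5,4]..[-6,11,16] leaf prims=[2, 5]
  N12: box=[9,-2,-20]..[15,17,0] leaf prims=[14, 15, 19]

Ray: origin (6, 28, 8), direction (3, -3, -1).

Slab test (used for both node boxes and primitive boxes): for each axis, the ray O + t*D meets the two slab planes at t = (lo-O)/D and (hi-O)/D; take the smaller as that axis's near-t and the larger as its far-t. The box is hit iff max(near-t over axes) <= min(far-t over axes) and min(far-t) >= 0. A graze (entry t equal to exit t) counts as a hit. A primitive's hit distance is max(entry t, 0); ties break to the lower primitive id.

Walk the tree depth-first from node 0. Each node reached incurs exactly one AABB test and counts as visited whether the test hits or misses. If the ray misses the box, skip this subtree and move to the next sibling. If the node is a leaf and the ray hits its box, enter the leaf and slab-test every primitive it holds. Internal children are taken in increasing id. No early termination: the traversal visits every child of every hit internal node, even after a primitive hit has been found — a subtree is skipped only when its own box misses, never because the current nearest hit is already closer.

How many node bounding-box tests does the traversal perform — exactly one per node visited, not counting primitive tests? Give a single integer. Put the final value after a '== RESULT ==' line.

Walk:
N0 x:[-26/3,11/3] y:[7/3,47/3] z:[-11,28] -> hit [7/3,11/3], descend [1, 5, 8, 10]
  N1 x:[-25/3,-2/3] y:[3,9] z:[-8,12] -> miss, prune
  N5 x:[-11/3,3] y:[26/3,14] z:[-11,6] -> miss, prune
  N8 x:[-4/3,11/3] y:[7/3,10] z:[-2,28] -> hit [7/3,11/3], descend [3, 12]
    N3 x:[-4/3,11/3] y:[7/3,10] z:[-2,9] -> hit [7/3,11/3] leaf, test {P3(miss), P12(miss), P18(miss)}
    N12 x:[1,3] y:[11/3,10] z:[8,28] -> miss, prune
  N10 x:[-26/3,-8/3] y:[25/3,47/3] z:[-8,23] -> miss, prune

order=[0, 1, 5, 8, 3, 12, 10]  |boxes|=7  |leaves|=1  hit=miss

== RESULT ==
7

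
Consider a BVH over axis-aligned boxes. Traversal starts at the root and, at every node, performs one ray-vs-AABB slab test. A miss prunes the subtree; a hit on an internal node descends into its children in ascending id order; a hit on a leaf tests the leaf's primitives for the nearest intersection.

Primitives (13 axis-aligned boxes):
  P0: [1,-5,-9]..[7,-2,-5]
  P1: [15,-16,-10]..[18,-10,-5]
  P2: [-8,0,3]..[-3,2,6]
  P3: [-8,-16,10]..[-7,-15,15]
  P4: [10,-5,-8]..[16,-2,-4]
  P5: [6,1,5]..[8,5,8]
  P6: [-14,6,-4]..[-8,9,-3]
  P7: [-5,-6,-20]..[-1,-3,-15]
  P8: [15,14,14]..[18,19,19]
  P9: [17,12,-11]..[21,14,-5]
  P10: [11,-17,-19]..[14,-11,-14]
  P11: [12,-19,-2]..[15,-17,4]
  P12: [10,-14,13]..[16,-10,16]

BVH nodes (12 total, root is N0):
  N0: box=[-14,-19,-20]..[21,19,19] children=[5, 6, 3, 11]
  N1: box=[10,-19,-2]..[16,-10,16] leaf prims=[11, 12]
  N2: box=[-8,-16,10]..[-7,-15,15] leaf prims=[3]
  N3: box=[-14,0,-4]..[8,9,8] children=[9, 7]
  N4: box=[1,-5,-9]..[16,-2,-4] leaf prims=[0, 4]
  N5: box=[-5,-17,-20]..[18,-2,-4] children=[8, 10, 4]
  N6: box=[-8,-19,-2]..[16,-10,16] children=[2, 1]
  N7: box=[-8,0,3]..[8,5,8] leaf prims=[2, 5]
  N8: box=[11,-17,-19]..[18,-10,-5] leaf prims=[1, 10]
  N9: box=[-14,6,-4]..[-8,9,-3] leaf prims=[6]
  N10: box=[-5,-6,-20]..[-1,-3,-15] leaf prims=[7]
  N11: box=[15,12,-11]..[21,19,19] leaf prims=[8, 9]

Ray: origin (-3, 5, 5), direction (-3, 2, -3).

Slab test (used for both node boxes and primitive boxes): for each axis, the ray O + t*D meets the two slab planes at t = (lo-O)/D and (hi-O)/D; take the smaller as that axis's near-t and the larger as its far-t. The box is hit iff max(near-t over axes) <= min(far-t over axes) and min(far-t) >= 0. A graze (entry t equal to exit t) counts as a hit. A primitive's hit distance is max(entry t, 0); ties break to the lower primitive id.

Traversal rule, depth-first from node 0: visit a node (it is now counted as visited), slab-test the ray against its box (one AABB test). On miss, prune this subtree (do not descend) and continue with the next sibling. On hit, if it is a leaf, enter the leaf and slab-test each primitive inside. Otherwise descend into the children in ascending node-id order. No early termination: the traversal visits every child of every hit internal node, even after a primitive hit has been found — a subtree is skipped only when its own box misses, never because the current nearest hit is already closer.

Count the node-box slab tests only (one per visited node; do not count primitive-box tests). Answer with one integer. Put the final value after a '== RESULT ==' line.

Walk:
N0 x:[-8,11/3] y:[-12,7] z:[-14/3,25/3] -> hit [-14/3,11/3], descend [3, 5, 6, 11]
  N3 x:[-11/3,11/3] y:[-5/2,2] z:[-1,3] -> hit [-1,2], descend [7, 9]
    N7 x:[-11/3,5/3] y:[-5/2,0] z:[-1,2/3] -> hit [-1,0] leaf, test {P2(miss), P5(miss)}
    N9 x:[5/3,11/3] y:[1/2,2] z:[8/3,3] -> miss, prune
  N5 x:[-7,2/3] y:[-11,-7/2] z:[3,25/3] -> miss, prune
  N6 x:[-19/3,5/3] y:[-12,-15/2] z:[-11/3,7/3] -> miss, prune
  N11 x:[-8,-6] y:[7/2,7] z:[-14/3,16/3] -> miss, prune

Summary -> nodes [0, 3, 7, 9, 5, 6, 11]; box-tests=7; leaf-entries=1; first=miss

== RESULT ==
7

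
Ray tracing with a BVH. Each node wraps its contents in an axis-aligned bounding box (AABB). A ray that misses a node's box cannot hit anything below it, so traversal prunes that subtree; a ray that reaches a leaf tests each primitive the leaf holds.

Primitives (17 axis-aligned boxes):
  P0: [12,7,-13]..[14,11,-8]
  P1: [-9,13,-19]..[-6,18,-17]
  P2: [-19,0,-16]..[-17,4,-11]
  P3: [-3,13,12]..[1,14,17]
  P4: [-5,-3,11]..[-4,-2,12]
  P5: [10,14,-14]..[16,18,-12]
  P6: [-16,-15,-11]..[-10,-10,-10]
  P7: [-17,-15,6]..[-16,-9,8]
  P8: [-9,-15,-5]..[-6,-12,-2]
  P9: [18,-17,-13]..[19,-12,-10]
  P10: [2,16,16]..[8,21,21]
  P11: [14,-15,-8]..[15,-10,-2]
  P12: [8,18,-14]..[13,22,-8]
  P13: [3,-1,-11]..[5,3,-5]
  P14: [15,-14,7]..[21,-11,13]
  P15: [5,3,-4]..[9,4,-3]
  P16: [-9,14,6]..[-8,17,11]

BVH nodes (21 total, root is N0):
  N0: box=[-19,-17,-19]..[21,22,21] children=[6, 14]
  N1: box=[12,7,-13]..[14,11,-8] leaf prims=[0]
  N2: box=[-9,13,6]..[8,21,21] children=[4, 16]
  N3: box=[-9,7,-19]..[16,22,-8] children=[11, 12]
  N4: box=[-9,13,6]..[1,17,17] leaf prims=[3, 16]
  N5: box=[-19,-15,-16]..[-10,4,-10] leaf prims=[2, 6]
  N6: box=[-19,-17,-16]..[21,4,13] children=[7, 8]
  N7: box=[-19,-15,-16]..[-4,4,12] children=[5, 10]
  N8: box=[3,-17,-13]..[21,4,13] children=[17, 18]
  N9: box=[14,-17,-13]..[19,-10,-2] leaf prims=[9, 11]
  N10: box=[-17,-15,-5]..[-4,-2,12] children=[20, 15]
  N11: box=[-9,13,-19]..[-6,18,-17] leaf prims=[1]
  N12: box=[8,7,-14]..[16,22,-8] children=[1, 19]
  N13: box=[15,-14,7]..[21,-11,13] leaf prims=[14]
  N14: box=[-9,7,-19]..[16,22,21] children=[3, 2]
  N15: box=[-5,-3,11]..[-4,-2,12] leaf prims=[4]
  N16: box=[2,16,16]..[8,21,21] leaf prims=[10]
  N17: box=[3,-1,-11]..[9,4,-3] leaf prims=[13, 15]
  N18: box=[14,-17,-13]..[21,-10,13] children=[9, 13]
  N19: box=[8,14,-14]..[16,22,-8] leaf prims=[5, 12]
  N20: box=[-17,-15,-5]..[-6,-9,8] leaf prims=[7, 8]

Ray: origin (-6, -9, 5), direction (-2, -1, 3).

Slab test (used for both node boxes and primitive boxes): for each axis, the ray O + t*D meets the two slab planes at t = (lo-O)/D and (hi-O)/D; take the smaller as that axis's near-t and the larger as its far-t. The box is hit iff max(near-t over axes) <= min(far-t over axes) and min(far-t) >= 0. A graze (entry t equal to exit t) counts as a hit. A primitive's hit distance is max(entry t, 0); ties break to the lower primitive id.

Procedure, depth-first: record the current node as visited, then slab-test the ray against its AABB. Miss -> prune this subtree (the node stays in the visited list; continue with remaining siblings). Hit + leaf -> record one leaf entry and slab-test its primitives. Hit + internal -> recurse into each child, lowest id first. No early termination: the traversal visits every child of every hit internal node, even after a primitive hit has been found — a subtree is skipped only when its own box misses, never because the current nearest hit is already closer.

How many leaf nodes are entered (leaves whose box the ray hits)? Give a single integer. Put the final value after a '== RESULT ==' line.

Walk:
N0 x:[-27/2,13/2] y:[-31,8] z:[-8,16/3] -> hit [-8,16/3], descend [6, 14]
  N6 x:[-27/2,13/2] y:[-13,8] z:[-7,8/3] -> hit [-7,8/3], descend [7, 8]
    N7 x:[-1,13/2] y:[-13,6] z:[-7,7/3] -> hit [-1,7/3], descend [5, 10]
      N5 x:[2,13/2] y:[-13,6] z:[-7,-5] -> miss, prune
      N10 x:[-1,11/2] y:[-7,6] z:[-10/3,7/3] -> hit [-1,7/3], descend [15, 20]
        N15 x:[-1,-1/2] y:[-7,-6] z:[2,7/3] -> miss, prune
        N20 x:[0,11/2] y:[0,6] z:[-10/3,1] -> hit [0,1] leaf, test {P7(miss), P8(miss)}
    N8 x:[-27/2,-9/2] y:[-13,8] z:[-6,8/3] -> miss, prune
  N14 x:[-11,3/2] y:[-31,-16] z:[-8,16/3] -> miss, prune

Visited [0, 6, 7, 5, 10, 15, 20, 8, 14]. Tests: 9 box, 1 leaf. Nearest: miss.

== RESULT ==
1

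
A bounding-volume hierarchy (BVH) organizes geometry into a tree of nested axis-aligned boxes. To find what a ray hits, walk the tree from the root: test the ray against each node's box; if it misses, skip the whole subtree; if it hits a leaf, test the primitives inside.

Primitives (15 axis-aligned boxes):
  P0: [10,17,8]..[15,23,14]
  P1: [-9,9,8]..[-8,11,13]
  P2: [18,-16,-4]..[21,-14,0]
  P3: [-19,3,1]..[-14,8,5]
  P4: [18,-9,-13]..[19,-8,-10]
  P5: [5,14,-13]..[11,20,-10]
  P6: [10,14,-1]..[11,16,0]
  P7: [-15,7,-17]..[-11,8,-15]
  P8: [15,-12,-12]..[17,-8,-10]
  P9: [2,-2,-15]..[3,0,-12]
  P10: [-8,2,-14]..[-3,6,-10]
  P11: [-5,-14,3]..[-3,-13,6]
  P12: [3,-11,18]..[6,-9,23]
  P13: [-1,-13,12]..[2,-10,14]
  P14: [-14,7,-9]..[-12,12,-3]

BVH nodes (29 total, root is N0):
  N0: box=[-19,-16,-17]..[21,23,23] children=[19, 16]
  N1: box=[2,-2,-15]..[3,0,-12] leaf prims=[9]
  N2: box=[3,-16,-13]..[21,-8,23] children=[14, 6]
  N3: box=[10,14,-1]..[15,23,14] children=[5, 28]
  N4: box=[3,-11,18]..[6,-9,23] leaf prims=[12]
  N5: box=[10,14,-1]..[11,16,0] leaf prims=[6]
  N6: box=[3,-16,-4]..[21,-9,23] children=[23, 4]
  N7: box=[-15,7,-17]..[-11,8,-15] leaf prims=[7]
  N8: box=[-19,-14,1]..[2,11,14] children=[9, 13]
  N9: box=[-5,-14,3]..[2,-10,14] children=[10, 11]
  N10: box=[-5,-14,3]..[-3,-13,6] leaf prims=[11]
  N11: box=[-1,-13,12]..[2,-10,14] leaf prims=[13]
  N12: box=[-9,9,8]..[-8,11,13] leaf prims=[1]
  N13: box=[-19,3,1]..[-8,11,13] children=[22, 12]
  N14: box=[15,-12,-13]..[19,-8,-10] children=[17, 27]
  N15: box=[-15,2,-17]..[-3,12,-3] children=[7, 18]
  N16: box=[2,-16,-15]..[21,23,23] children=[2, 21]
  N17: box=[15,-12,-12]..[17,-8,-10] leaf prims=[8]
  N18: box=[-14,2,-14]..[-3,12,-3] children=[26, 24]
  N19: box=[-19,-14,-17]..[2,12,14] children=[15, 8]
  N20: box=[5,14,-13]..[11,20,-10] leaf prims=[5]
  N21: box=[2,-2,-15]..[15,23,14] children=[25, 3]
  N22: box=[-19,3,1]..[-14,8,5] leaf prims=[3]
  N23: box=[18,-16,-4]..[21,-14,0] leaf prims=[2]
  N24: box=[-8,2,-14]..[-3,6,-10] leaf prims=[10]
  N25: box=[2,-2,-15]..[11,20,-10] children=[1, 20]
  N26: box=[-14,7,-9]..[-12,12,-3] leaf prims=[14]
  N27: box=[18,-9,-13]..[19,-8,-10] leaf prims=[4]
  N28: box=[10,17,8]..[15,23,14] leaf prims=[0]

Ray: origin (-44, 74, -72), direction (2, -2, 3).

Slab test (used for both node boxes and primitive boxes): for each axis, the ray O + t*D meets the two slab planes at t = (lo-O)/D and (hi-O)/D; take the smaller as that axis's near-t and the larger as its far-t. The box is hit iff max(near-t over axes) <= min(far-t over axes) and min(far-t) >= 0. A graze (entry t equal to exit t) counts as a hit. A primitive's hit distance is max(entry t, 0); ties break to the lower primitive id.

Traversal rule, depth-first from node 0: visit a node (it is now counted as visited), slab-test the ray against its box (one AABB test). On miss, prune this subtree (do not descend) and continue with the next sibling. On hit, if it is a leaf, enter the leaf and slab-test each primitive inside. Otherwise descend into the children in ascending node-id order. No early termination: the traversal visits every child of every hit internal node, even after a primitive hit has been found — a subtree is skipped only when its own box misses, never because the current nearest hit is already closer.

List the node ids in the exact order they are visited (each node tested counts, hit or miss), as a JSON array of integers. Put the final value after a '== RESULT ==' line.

Trace the traversal:
N0 x:[25/2,65/2] y:[51/2,45] z:[55/3,95/3] -> hit [51/2,95/3], descend [16, 19]
  N16 x:[23,65/2] y:[51/2,45] z:[19,95/3] -> hit [51/2,95/3], descend [2, 21]
    N2 x:[47/2,65/2] y:[41,45] z:[59/3,95/3] -> miss, prune
    N21 x:[23,59/2] y:[51/2,38] z:[19,86/3] -> hit [51/2,86/3], descend [3, 25]
      N3 x:[27,59/2] y:[51/2,30] z:[71/3,86/3] -> hit [27,86/3], descend [5, 28]
        N5 x:[27,55/2] y:[29,30] z:[71/3,24] -> miss, prune
        N28 x:[27,59/2] y:[51/2,57/2] z:[80/3,86/3] -> hit [27,57/2] leaf, test {P0@t=27}
      N25 x:[23,55/2] y:[27,38] z:[19,62/3] -> miss, prune
  N19 x:[25/2,23] y:[31,44] z:[55/3,86/3] -> miss, prune

order=[0, 16, 2, 21, 3, 5, 28, 25, 19]  |boxes|=9  |leaves|=1  hit=P0

== RESULT ==
[0, 16, 2, 21, 3, 5, 28, 25, 19]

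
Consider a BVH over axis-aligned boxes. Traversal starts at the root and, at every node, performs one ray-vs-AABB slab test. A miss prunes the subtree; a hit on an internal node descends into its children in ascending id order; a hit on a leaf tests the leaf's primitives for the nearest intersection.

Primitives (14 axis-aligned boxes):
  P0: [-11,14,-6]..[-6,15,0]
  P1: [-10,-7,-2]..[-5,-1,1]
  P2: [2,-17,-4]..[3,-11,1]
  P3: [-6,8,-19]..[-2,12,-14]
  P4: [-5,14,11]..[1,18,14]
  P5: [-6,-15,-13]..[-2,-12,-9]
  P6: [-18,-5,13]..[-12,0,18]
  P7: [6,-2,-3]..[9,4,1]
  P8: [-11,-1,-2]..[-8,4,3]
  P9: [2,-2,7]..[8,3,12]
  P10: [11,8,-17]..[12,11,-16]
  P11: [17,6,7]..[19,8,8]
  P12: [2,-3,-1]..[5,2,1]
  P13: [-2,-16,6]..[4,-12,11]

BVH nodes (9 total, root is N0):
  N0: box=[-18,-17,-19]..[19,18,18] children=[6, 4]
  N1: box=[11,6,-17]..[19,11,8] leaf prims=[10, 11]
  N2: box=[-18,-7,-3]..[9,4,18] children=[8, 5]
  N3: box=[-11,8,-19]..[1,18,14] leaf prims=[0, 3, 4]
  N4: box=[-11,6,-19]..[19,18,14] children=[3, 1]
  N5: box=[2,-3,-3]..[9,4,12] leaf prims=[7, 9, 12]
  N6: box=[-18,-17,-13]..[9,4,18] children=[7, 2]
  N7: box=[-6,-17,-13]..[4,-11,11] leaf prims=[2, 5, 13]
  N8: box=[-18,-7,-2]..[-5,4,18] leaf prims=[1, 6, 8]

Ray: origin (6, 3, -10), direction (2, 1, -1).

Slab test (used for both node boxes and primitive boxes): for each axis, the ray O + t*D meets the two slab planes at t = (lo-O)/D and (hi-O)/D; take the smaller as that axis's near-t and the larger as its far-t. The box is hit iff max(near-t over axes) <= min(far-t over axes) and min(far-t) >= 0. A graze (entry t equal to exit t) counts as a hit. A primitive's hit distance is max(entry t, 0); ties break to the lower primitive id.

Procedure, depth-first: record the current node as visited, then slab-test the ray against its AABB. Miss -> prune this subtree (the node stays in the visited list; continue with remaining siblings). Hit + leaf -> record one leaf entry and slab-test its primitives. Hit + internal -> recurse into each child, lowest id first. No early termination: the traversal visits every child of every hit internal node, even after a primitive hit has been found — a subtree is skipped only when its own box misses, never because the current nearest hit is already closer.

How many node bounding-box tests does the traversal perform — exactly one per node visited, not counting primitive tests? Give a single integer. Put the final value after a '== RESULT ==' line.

Walk:
N0 x:[-12,13/2] y:[-20,15] z:[-28,9] -> hit [-12,13/2], descend [4, 6]
  N4 x:[-17/2,13/2] y:[3,15] z:[-24,9] -> hit [3,13/2], descend [1, 3]
    N1 x:[5/2,13/2] y:[3,8] z:[-18,7] -> hit [3,13/2] leaf, test {P10(miss), P11(miss)}
    N3 x:[-17/2,-5/2] y:[5,15] z:[-24,9] -> miss, prune
  N6 x:[-12,3/2] y:[-20,1] z:[-28,3] -> hit [-12,1], descend [2, 7]
    N2 x:[-12,3/2] y:[-10,1] z:[-28,-7] -> miss, prune
    N7 x:[-6,-1] y:[-20,-14] z:[-21,3] -> miss, prune

Visited [0, 4, 1, 3, 6, 2, 7]. Tests: 7 box, 1 leaf. Nearest: miss.

== RESULT ==
7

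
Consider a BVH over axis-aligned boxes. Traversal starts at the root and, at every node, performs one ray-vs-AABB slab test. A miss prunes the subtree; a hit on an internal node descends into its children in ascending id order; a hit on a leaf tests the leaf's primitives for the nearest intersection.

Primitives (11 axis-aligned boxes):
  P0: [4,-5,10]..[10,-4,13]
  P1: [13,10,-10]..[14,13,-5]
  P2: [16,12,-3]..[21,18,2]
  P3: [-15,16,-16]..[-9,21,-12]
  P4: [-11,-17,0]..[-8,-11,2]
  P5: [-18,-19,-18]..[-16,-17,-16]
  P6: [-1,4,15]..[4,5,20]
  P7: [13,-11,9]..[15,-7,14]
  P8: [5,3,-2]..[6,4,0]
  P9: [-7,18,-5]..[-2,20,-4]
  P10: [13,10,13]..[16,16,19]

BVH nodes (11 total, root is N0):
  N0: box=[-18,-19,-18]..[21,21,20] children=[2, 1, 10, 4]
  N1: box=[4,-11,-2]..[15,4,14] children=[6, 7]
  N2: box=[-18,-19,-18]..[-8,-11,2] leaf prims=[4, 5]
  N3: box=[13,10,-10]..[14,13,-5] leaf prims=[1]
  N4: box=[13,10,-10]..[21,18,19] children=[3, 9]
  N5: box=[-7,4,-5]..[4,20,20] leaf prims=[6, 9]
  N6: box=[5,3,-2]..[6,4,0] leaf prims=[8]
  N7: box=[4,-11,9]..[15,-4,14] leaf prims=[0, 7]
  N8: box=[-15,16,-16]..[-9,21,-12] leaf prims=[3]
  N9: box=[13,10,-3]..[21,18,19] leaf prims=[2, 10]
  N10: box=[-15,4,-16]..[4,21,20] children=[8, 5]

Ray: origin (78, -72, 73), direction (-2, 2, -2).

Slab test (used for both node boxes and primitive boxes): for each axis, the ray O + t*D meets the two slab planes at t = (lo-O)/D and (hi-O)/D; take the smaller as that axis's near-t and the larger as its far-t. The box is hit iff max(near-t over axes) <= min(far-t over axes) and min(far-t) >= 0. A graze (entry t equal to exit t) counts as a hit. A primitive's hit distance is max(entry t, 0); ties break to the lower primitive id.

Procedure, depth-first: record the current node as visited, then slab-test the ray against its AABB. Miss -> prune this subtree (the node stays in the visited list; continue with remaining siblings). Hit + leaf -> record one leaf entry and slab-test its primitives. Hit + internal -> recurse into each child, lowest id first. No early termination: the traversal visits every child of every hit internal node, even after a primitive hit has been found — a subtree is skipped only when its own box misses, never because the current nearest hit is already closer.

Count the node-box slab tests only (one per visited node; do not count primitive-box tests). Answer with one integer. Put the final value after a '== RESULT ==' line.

Traverse from the root:
N0 x:[57/2,48] y:[53/2,93/2] z:[53/2,91/2] -> hit [57/2,91/2], descend [1, 2, 4, 10]
  N1 x:[63/2,37] y:[61/2,38] z:[59/2,75/2] -> hit [63/2,37], descend [6, 7]
    N6 x:[36,73/2] y:[75/2,38] z:[73/2,75/2] -> miss, prune
    N7 x:[63/2,37] y:[61/2,34] z:[59/2,32] -> hit [63/2,32] leaf, test {P0(miss), P7@t=63/2}
  N2 x:[43,48] y:[53/2,61/2] z:[71/2,91/2] -> miss, prune
  N4 x:[57/2,65/2] y:[41,45] z:[27,83/2] -> miss, prune
  N10 x:[37,93/2] y:[38,93/2] z:[53/2,89/2] -> hit [38,89/2], descend [5, 8]
    N5 x:[37,85/2] y:[38,46] z:[53/2,39] -> hit [38,39] leaf, test {P6(miss), P9(miss)}
    N8 x:[87/2,93/2] y:[44,93/2] z:[85/2,89/2] -> hit [44,89/2] leaf, test {P3@t=44}

Summary -> nodes [0, 1, 6, 7, 2, 4, 10, 5, 8]; box-tests=9; leaf-entries=3; first=P7

== RESULT ==
9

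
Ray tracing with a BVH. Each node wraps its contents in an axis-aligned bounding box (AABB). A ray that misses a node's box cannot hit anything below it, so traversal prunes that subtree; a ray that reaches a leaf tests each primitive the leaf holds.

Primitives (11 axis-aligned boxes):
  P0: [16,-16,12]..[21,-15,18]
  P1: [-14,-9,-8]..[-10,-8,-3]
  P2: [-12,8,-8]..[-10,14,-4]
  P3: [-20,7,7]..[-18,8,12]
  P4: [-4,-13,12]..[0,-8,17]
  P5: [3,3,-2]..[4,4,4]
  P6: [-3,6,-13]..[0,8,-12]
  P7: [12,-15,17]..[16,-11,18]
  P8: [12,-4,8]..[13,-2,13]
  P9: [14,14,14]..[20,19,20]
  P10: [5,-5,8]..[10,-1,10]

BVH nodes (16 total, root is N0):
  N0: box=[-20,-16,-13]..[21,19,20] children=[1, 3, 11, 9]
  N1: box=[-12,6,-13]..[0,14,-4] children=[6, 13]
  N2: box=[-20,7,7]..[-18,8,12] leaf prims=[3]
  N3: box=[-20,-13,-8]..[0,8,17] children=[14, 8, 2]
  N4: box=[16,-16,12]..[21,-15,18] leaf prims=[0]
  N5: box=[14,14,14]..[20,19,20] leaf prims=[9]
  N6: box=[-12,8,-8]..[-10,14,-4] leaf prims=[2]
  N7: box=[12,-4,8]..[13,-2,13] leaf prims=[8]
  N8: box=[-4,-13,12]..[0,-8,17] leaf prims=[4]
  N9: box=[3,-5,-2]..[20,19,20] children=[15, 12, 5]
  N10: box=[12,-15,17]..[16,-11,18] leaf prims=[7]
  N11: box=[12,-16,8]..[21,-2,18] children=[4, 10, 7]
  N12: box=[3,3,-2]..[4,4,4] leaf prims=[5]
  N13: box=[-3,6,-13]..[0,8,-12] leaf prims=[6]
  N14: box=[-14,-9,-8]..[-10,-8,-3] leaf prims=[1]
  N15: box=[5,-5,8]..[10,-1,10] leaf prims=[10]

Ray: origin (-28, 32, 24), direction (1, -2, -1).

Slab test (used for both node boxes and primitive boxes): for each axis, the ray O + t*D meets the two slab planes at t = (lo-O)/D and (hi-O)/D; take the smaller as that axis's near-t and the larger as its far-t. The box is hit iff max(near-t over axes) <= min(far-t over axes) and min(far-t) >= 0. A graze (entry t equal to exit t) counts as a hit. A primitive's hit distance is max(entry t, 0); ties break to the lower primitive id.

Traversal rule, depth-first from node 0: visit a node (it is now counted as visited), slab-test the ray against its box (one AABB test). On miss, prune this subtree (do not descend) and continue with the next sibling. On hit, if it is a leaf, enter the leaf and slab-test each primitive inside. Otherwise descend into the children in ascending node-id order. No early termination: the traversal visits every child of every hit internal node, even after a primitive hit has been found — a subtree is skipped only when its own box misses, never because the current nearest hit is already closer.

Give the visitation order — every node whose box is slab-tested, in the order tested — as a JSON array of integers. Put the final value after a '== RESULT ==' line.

Walk:
N0 x:[8,49] y:[13/2,24] z:[4,37] -> hit [8,24], descend [1, 3, 9, 11]
  N1 x:[16,28] y:[9,13] z:[28,37] -> miss, prune
  N3 x:[8,28] y:[12,45/2] z:[7,32] -> hit [12,45/2], descend [2, 8, 14]
    N2 x:[8,10] y:[12,25/2] z:[12,17] -> miss, prune
    N8 x:[24,28] y:[20,45/2] z:[7,12] -> miss, prune
    N14 x:[14,18] y:[20,41/2] z:[27,32] -> miss, prune
  N9 x:[31,48] y:[13/2,37/2] z:[4,26] -> miss, prune
  N11 x:[40,49] y:[17,24] z:[6,16] -> miss, prune

8 AABB tests over nodes [0, 1, 3, 2, 8, 14, 9, 11]; 0 leaves entered; closest miss.

== RESULT ==
[0, 1, 3, 2, 8, 14, 9, 11]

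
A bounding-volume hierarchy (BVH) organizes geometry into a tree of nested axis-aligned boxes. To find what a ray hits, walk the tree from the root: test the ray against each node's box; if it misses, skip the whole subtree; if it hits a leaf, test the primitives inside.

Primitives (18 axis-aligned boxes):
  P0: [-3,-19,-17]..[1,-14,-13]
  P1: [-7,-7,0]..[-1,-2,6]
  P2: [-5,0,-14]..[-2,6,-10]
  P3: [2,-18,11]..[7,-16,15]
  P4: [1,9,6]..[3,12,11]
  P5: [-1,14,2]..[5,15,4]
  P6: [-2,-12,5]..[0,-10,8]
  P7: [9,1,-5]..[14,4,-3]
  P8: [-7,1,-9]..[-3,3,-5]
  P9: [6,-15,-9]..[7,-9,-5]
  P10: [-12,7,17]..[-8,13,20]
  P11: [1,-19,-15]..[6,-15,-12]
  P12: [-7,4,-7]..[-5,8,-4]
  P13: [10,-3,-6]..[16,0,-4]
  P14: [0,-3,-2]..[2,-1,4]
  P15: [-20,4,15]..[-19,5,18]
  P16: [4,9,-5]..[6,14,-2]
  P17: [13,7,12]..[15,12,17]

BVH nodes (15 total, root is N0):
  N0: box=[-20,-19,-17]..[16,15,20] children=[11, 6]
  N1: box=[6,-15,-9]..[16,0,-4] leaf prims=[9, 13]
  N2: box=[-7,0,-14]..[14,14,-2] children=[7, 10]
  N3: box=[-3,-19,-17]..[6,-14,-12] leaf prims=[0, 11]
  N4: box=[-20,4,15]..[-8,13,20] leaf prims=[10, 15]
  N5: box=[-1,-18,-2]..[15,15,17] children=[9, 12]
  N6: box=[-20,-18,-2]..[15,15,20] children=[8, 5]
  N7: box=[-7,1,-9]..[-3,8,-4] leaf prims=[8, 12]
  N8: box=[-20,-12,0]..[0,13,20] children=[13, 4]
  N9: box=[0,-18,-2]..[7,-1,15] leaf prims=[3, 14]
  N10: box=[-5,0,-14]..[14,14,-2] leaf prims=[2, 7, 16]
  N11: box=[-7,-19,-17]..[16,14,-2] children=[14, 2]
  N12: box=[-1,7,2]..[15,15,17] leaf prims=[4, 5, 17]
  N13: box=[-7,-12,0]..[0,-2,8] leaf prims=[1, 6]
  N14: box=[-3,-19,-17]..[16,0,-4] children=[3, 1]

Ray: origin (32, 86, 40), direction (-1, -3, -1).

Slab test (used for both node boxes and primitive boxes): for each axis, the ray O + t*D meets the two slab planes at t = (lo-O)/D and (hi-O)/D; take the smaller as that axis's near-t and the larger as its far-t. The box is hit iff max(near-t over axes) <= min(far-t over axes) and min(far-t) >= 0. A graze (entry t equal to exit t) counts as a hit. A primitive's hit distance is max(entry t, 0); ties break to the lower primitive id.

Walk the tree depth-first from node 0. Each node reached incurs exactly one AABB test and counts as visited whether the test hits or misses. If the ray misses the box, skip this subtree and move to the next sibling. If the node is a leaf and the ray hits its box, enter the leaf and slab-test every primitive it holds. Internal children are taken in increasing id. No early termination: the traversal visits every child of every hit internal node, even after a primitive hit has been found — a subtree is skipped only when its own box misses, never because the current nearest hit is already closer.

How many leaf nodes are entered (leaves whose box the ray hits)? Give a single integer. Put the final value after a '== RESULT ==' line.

Trace the traversal:
N0 x:[16,52] y:[71/3,35] z:[20,57] -> hit [71/3,35], descend [6, 11]
  N6 x:[17,52] y:[71/3,104/3] z:[20,42] -> hit [71/3,104/3], descend [5, 8]
    N5 x:[17,33] y:[71/3,104/3] z:[23,42] -> hit [71/3,33], descend [9, 12]
      N9 x:[25,32] y:[29,104/3] z:[25,42] -> hit [29,32] leaf, test {P3(miss), P14(miss)}
      N12 x:[17,33] y:[71/3,79/3] z:[23,38] -> hit [71/3,79/3] leaf, test {P4(miss), P5(miss), P17(miss)}
    N8 x:[32,52] y:[73/3,98/3] z:[20,40] -> hit [32,98/3], descend [4, 13]
      N4 x:[40,52] y:[73/3,82/3] z:[20,25] -> miss, prune
      N13 x:[32,39] y:[88/3,98/3] z:[32,40] -> hit [32,98/3] leaf, test {P1(miss), P6@t=32}
  N11 x:[16,39] y:[24,35] z:[42,57] -> miss, prune

Visited [0, 6, 5, 9, 12, 8, 4, 13, 11]. Tests: 9 box, 3 leaf. Nearest: P6.

== RESULT ==
3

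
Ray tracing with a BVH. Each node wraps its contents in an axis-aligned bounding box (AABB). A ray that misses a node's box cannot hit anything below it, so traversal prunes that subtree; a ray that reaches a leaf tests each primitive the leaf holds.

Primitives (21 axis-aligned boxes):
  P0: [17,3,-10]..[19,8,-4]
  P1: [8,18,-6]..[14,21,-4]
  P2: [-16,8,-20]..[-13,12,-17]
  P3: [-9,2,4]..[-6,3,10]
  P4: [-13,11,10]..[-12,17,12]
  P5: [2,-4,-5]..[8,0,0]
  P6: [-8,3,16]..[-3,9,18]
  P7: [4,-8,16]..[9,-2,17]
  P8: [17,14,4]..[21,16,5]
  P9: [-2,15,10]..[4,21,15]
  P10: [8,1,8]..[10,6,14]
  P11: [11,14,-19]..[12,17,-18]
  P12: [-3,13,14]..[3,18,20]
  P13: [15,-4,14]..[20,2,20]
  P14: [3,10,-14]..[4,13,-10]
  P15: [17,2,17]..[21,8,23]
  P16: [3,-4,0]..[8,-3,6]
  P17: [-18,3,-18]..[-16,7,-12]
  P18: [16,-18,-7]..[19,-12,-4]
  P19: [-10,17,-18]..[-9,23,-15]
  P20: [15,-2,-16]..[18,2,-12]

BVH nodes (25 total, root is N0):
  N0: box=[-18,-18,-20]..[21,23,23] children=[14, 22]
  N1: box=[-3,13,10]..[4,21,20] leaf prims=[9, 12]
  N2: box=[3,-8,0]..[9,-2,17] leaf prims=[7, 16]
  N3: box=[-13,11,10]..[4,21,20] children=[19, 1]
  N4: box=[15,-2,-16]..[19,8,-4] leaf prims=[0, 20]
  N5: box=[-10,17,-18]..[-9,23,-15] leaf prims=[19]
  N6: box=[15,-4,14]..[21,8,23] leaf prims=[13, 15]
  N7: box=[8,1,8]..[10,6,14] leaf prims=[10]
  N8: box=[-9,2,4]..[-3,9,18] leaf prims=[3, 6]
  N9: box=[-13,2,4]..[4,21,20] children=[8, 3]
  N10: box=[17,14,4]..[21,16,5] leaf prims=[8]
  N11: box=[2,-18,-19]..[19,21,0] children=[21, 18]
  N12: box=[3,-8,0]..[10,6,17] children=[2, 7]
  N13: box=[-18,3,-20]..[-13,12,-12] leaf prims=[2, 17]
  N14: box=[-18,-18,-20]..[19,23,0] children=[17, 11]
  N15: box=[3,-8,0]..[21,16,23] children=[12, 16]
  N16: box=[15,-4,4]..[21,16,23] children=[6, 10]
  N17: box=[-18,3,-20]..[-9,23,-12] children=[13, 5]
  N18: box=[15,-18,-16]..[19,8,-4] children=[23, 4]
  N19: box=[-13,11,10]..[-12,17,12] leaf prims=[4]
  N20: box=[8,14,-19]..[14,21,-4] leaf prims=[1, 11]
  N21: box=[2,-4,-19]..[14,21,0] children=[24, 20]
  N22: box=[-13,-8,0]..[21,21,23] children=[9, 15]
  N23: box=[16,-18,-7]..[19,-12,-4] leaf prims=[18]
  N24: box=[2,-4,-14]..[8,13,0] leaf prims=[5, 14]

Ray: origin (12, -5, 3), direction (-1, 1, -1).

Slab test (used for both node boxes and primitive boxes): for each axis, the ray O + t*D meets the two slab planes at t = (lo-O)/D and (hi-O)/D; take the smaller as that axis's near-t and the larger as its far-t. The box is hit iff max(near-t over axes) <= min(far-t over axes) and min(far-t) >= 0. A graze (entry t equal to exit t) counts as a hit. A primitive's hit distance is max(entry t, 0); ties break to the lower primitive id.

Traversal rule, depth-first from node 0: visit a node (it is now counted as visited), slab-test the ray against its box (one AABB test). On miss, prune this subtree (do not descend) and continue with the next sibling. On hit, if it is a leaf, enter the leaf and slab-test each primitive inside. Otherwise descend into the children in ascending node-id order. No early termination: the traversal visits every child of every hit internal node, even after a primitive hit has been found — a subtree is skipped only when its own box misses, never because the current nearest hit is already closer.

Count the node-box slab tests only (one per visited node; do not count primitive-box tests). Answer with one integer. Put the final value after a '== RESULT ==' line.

Walk:
N0 x:[-9,30] y:[-13,28] z:[-20,23] -> hit [-9,23], descend [14, 22]
  N14 x:[-7,30] y:[-13,28] z:[3,23] -> hit [3,23], descend [11, 17]
    N11 x:[-7,10] y:[-13,26] z:[3,22] -> hit [3,10], descend [18, 21]
      N18 x:[-7,-3] y:[-13,13] z:[7,19] -> miss, prune
      N21 x:[-2,10] y:[1,26] z:[3,22] -> hit [3,10], descend [20, 24]
        N20 x:[-2,4] y:[19,26] z:[7,22] -> miss, prune
        N24 x:[4,10] y:[1,18] z:[3,17] -> hit [4,10] leaf, test {P5@t=4, P14(miss)}
    N17 x:[21,30] y:[8,28] z:[15,23] -> hit [21,23], descend [5, 13]
      N5 x:[21,22] y:[22,28] z:[18,21] -> miss, prune
      N13 x:[25,30] y:[8,17] z:[15,23] -> miss, prune
  N22 x:[-9,25] y:[-3,26] z:[-20,3] -> hit [-3,3], descend [9, 15]
    N9 x:[8,25] y:[7,26] z:[-17,-1] -> miss, prune
    N15 x:[-9,9] y:[-3,21] z:[-20,3] -> hit [-3,3], descend [12, 16]
      N12 x:[2,9] y:[-3,11] z:[-14,3] -> hit [2,3], descend [2, 7]
        N2 x:[3,9] y:[-3,3] z:[-14,3] -> hit [3,3] leaf, test {P7(miss), P16(miss)}
        N7 x:[2,4] y:[6,11] z:[-11,-5] -> miss, prune
      N16 x:[-9,-3] y:[1,21] z:[-20,-1] -> miss, prune

order=[0, 14, 11, 18, 21, 20, 24, 17, 5, 13, 22, 9, 15, 12, 2, 7, 16]  |boxes|=17  |leaves|=2  hit=P5

== RESULT ==
17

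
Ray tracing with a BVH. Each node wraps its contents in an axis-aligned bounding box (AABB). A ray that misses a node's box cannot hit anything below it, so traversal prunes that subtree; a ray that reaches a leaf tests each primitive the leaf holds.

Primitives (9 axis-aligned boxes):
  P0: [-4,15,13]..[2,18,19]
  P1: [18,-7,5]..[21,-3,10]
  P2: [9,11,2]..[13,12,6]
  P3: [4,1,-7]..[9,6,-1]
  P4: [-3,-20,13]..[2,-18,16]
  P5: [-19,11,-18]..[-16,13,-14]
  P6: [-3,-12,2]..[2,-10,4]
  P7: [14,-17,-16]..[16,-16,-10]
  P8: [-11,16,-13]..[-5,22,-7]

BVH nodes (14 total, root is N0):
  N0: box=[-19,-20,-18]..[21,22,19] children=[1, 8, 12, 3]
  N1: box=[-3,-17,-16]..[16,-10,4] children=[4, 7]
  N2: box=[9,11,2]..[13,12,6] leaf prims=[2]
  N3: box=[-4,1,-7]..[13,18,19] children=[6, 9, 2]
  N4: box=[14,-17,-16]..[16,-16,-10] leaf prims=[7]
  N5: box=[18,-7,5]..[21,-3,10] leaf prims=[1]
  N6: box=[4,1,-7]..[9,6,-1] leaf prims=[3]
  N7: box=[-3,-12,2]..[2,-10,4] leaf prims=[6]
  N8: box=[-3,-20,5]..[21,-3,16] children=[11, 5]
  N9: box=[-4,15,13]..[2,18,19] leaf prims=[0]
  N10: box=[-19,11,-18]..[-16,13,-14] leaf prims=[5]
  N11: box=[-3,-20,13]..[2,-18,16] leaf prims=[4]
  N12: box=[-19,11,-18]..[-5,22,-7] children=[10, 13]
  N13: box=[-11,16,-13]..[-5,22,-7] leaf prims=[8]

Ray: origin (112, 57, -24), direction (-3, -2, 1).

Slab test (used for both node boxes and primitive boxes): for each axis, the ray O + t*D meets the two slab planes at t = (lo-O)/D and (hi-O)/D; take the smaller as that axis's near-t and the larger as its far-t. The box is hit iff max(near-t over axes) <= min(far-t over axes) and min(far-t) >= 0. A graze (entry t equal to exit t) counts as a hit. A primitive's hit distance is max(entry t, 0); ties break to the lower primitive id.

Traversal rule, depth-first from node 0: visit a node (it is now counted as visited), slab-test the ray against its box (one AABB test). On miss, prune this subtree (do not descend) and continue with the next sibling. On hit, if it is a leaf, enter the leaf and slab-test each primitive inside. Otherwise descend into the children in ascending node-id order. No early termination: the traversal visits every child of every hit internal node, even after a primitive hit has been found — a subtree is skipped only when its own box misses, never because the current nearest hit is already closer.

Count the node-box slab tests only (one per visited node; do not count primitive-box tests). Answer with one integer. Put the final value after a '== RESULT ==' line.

Walk:
N0 x:[91/3,131/3] y:[35/2,77/2] z:[6,43] -> hit [91/3,77/2], descend [1, 3, 8, 12]
  N1 x:[32,115/3] y:[67/2,37] z:[8,28] -> miss, prune
  N3 x:[33,116/3] y:[39/2,28] z:[17,43] -> miss, prune
  N8 x:[91/3,115/3] y:[30,77/2] z:[29,40] -> hit [91/3,115/3], descend [5, 11]
    N5 x:[91/3,94/3] y:[30,32] z:[29,34] -> hit [91/3,94/3] leaf, test {P1@t=91/3}
    N11 x:[110/3,115/3] y:[75/2,77/2] z:[37,40] -> hit [75/2,115/3] leaf, test {P4@t=75/2}
  N12 x:[39,131/3] y:[35/2,23] z:[6,17] -> miss, prune

Summary -> nodes [0, 1, 3, 8, 5, 11, 12]; box-tests=7; leaf-entries=2; first=P1

== RESULT ==
7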